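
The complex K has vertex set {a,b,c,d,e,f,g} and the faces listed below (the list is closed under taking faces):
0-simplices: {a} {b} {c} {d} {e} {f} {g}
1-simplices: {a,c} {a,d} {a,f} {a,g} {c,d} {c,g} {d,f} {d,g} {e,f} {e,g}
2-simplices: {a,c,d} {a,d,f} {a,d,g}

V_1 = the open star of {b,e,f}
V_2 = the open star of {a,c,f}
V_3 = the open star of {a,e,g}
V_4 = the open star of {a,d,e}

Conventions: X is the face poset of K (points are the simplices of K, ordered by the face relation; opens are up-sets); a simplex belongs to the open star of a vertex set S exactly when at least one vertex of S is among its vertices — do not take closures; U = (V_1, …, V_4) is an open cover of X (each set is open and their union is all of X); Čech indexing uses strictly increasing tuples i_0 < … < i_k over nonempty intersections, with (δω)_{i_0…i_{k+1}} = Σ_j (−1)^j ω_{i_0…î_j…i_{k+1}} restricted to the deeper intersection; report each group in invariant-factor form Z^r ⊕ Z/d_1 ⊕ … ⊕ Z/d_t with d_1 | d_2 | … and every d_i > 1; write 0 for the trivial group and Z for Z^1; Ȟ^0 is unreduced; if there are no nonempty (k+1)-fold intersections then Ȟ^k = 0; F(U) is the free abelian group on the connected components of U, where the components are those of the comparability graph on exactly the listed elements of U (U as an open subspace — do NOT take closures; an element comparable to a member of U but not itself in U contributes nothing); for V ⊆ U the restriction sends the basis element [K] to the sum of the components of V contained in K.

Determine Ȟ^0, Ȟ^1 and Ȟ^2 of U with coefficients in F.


Ȟ^0 ≅ Z^2,  Ȟ^1 ≅ Z^2,  Ȟ^2 ≅ 0

intersection data:
  V1={{b},{e},{f},{a,f},{d,f},{e,f},{e,g},{a,d,f}} V2={{a},{c},{f},{a,c},{a,d},{a,f},{a,g},{c,d},{c,g},{d,f},{e,f},{a,c,d},{a,d,f},{a,d,g}} V3={{a},{e},{g},{a,c},{a,d},{a,f},{a,g},{c,g},{d,g},{e,f},{e,g},{a,c,d},{a,d,f},{a,d,g}} V4={{a},{d},{e},{a,c},{a,d},{a,f},{a,g},{c,d},{d,f},{d,g},{e,f},{e,g},{a,c,d},{a,d,f},{a,d,g}}
  V12={{f},{a,f},{d,f},{e,f},{a,d,f}} V13={{e},{a,f},{e,f},{e,g},{a,d,f}} V14={{e},{a,f},{d,f},{e,f},{e,g},{a,d,f}} V23={{a},{a,c},{a,d},{a,f},{a,g},{c,g},{e,f},{a,c,d},{a,d,f},{a,d,g}} V24={{a},{a,c},{a,d},{a,f},{a,g},{c,d},{d,f},{e,f},{a,c,d},{a,d,f},{a,d,g}} V34={{a},{e},{a,c},{a,d},{a,f},{a,g},{d,g},{e,f},{e,g},{a,c,d},{a,d,f},{a,d,g}}
  V123={{a,f},{e,f},{a,d,f}} V124={{a,f},{d,f},{e,f},{a,d,f}} V134={{e},{a,f},{e,f},{e,g},{a,d,f}} V234={{a},{a,c},{a,d},{a,f},{a,g},{e,f},{a,c,d},{a,d,f},{a,d,g}}
  V1234={{a,f},{e,f},{a,d,f}}
components per intersection:
  V1: {{b}} {{e},{f},{a,f},{d,f},{e,f},{e,g},{a,d,f}}
  V2: {{a},{c},{f},{a,c},{a,d},{a,f},{a,g},{c,d},{c,g},{d,f},{e,f},{a,c,d},{a,d,f},{a,d,g}}
  V3: {{a},{e},{g},{a,c},{a,d},{a,f},{a,g},{c,g},{d,g},{e,f},{e,g},{a,c,d},{a,d,f},{a,d,g}}
  V4: {{a},{d},{a,c},{a,d},{a,f},{a,g},{c,d},{d,f},{d,g},{a,c,d},{a,d,f},{a,d,g}} {{e},{e,f},{e,g}}
  V12: {{f},{a,f},{d,f},{e,f},{a,d,f}}
  V13: {{e},{e,f},{e,g}} {{a,f},{a,d,f}}
  V14: {{e},{e,f},{e,g}} {{a,f},{d,f},{a,d,f}}
  V23: {{a},{a,c},{a,d},{a,f},{a,g},{a,c,d},{a,d,f},{a,d,g}} {{c,g}} {{e,f}}
  V24: {{a},{a,c},{a,d},{a,f},{a,g},{c,d},{d,f},{a,c,d},{a,d,f},{a,d,g}} {{e,f}}
  V34: {{a},{a,c},{a,d},{a,f},{a,g},{d,g},{a,c,d},{a,d,f},{a,d,g}} {{e},{e,f},{e,g}}
  V123: {{a,f},{a,d,f}} {{e,f}}
  V124: {{a,f},{d,f},{a,d,f}} {{e,f}}
  V134: {{e},{e,f},{e,g}} {{a,f},{a,d,f}}
  V234: {{a},{a,c},{a,d},{a,f},{a,g},{a,c,d},{a,d,f},{a,d,g}} {{e,f}}
  V1234: {{a,f},{a,d,f}} {{e,f}}
C dims 6,12,8,2; δ0: rk 4, SNF 1^4; δ1: rk 6, SNF 1^6; δ2: rk 2, SNF 1^2
Ȟ^0 = (6 − 4) − 0 = 2, so Ȟ^0 ≅ Z^2
Ȟ^1 = (12 − 6) − 4 = 2, so Ȟ^1 ≅ Z^2
Ȟ^2 = (8 − 2) − 6 = 0, so Ȟ^2 ≅ 0


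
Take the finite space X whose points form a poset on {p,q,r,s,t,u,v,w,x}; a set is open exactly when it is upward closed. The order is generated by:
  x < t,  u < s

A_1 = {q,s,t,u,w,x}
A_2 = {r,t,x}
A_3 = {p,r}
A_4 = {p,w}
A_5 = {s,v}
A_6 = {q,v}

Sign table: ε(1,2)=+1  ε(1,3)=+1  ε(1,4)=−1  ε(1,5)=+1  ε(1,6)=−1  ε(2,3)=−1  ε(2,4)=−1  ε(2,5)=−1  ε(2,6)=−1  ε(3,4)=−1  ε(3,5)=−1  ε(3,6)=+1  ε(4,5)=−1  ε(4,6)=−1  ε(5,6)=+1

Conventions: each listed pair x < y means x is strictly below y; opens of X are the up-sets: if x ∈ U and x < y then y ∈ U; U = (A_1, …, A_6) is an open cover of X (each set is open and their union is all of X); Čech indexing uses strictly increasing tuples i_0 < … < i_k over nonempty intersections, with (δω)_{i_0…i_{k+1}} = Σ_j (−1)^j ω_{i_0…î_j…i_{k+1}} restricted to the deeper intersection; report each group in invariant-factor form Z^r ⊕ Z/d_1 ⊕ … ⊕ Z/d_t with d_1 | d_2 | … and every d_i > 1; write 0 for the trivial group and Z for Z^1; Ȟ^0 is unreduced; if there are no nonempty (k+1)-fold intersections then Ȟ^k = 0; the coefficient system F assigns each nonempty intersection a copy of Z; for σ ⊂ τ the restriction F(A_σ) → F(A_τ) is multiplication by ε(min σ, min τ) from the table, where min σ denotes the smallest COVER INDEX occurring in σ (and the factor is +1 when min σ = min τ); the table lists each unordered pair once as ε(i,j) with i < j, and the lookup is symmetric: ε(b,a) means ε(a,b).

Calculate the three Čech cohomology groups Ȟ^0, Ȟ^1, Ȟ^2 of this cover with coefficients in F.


Ȟ^0 ≅ 0; Ȟ^1 ≅ Z ⊕ Z/2; Ȟ^2 ≅ 0

intersection data:
  A12={t,x} A14={w} A15={s} A16={q} A23={r} A34={p} A56={v}
C dims 6,7; δ0: rk 6, SNF 1^5·2
Ȟ^0 = (6 − 6) − 0 = 0, so Ȟ^0 ≅ 0
Ȟ^1 = (7 − 0) − 6 = 1 plus torsion [2], so Ȟ^1 ≅ Z ⊕ Z/2
Ȟ^2 = (0 − 0) − 0 = 0, so Ȟ^2 ≅ 0


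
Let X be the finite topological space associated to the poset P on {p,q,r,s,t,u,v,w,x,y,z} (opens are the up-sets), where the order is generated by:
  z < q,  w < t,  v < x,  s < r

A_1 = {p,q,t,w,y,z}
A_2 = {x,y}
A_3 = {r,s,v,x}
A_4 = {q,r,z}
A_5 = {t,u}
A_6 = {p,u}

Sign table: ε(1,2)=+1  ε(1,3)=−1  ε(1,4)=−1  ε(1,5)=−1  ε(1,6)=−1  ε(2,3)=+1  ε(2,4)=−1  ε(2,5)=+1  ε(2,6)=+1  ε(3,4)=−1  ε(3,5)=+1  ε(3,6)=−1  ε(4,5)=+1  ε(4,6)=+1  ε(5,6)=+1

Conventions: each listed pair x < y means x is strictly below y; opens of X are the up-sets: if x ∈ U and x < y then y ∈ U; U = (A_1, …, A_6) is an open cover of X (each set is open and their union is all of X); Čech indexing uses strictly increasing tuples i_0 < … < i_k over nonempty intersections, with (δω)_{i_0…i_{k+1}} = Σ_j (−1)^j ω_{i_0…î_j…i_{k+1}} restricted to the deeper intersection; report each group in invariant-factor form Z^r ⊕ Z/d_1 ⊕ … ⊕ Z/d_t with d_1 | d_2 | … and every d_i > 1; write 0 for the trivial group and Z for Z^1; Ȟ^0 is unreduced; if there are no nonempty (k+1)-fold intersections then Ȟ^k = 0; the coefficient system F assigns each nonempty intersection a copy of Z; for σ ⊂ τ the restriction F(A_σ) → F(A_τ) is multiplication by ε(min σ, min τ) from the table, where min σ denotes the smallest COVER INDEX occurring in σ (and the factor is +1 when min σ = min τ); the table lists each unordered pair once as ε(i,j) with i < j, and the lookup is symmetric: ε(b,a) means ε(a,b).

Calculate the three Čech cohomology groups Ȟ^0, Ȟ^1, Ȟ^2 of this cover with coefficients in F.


Ȟ^0 = Z, Ȟ^1 = Z^2, Ȟ^2 = 0

nerve simplices:
  A12={y} A14={q,z} A15={t} A16={p} A23={x} A34={r} A56={u}
C dims 6,7; δ0: rk 5, SNF 1^5
degree 0: 6−5−0 = 1 → Ȟ^0 ≅ Z
degree 1: 7−0−5 = 2 → Ȟ^1 ≅ Z^2
degree 2: 0−0−0 = 0 → Ȟ^2 ≅ 0


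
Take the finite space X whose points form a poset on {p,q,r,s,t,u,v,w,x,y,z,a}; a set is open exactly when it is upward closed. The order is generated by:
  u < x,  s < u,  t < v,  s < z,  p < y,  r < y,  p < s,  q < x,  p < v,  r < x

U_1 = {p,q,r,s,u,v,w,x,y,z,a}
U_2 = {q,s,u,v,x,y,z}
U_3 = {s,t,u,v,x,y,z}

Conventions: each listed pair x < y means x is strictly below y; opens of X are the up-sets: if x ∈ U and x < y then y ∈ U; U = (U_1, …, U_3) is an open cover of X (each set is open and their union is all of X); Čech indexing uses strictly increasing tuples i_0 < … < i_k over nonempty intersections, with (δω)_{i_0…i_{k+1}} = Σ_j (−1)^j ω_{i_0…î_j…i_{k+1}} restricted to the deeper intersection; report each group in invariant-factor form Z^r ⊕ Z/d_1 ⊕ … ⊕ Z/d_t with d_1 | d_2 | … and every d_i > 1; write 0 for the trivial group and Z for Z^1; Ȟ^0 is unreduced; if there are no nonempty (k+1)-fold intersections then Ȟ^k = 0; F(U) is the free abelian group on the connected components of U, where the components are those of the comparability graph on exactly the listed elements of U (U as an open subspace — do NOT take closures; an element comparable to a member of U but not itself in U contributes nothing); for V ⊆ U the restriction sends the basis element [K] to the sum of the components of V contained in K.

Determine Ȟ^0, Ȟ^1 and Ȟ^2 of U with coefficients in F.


nerve simplices:
  U12={q,s,u,v,x,y,z} U13={s,u,v,x,y,z} U23={s,u,v,x,y,z}
  U123={s,u,v,x,y,z}
components per intersection:
  U1: {p,q,r,s,u,v,x,y,z} {w} {a}
  U2: {q,s,u,x,z} {v} {y}
  U3: {s,u,x,z} {t,v} {y}
  U12: {q,s,u,x,z} {v} {y}
  U13: {s,u,x,z} {v} {y}
  U23: {s,u,x,z} {v} {y}
  U123: {s,u,x,z} {v} {y}
C dims 9,9,3; δ0: rk 6, SNF 1^6; δ1: rk 3, SNF 1^3
degree 0: 9−6−0 = 3 → Ȟ^0 ≅ Z^3
degree 1: 9−3−6 = 0 → Ȟ^1 ≅ 0
degree 2: 3−0−3 = 0 → Ȟ^2 ≅ 0

Ȟ^0 = Z^3, Ȟ^1 = 0 and Ȟ^2 = 0


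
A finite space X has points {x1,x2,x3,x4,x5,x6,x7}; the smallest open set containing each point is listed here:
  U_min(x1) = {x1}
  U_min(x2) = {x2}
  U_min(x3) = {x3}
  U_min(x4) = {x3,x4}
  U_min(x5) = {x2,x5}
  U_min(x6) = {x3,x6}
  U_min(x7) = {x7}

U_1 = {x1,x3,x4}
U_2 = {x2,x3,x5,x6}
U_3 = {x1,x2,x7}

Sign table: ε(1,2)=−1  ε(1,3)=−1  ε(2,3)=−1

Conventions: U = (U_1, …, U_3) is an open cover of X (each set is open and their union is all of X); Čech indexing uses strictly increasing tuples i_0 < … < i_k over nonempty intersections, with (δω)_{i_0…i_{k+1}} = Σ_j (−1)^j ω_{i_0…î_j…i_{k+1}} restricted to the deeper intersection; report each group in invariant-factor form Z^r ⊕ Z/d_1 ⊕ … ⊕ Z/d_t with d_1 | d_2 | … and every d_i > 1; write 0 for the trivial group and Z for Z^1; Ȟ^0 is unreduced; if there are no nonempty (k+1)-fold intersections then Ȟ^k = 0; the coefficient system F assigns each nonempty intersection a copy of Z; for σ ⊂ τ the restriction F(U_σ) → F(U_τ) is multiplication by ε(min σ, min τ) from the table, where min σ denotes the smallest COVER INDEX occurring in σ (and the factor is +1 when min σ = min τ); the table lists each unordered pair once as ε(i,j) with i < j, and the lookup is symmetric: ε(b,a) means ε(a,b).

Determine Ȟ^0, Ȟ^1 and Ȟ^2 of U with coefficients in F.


Ȟ^0 ≅ 0, Ȟ^1 ≅ Z/2, Ȟ^2 ≅ 0

intersection data:
  U12={x3} U13={x1} U23={x2}
C dims 3,3; δ0: rk 3, SNF 1^2·2
Ȟ^0 = (3 − 3) − 0 = 0, so Ȟ^0 ≅ 0
Ȟ^1 = (3 − 0) − 3 = 0 plus torsion [2], so Ȟ^1 ≅ Z/2
Ȟ^2 = (0 − 0) − 0 = 0, so Ȟ^2 ≅ 0


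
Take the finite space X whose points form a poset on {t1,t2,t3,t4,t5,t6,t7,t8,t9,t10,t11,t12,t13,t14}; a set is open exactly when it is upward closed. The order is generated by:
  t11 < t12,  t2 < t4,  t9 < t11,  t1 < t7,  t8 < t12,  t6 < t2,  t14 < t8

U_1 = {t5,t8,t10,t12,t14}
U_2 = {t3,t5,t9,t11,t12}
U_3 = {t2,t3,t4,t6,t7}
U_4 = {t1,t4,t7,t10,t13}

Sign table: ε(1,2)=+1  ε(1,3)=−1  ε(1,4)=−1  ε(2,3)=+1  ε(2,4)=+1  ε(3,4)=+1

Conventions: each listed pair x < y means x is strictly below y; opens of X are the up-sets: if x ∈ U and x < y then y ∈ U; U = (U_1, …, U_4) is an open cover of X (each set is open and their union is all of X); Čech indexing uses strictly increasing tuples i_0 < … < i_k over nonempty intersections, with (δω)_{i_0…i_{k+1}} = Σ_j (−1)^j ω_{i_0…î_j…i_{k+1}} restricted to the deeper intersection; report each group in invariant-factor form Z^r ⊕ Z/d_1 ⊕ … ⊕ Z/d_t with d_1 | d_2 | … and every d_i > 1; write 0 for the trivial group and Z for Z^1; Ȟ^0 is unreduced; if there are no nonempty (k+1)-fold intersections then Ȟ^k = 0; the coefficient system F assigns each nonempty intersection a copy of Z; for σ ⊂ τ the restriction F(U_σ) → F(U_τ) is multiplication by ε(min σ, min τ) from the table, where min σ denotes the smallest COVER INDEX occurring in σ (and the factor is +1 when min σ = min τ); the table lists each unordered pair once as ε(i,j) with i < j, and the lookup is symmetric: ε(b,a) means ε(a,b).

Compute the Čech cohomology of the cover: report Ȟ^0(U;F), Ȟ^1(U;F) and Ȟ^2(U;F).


nerve simplices:
  U12={t5,t12} U14={t10} U23={t3} U34={t4,t7}
C dims 4,4; δ0: rk 4, SNF 1^3·2
degree 0: 4−4−0 = 0 → Ȟ^0 ≅ 0
degree 1: 4−0−4 = 0 plus torsion [2] → Ȟ^1 ≅ Z/2
degree 2: 0−0−0 = 0 → Ȟ^2 ≅ 0

Ȟ^0 = 0, Ȟ^1 = Z/2 and Ȟ^2 = 0


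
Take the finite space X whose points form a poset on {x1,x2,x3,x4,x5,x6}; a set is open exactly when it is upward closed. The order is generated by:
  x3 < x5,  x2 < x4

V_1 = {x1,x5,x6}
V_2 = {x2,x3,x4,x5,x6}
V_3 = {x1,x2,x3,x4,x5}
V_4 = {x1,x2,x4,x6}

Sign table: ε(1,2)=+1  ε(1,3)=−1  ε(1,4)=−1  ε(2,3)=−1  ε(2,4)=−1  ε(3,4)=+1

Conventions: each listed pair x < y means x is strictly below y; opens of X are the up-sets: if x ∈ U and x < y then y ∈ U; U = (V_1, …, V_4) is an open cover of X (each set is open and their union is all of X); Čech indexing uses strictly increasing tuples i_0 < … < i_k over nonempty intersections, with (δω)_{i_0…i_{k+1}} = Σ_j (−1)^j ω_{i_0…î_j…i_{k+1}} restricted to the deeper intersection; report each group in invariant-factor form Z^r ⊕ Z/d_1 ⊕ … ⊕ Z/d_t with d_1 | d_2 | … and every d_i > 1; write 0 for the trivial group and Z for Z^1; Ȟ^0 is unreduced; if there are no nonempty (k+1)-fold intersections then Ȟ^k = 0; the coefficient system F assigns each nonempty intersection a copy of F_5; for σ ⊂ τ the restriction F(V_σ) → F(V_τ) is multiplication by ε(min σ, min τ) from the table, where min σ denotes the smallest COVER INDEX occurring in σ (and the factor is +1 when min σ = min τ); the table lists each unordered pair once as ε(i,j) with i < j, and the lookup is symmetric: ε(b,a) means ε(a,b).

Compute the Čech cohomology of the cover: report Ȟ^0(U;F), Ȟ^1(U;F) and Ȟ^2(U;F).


cover nerve:
  V12={x5,x6} V13={x1,x5} V14={x1,x6} V23={x2,x3,x4,x5} V24={x2,x4,x6} V34={x1,x2,x4}
  V123={x5} V124={x6} V134={x1} V234={x2,x4}
C dims 4,6,4; δ0: rk_F5 3; δ1: rk_F5 3
Ȟ^0: (4−3)−0=1 ⇒ Z/5
Ȟ^1: (6−3)−3=0 ⇒ 0
Ȟ^2: (4−0)−3=1 ⇒ Z/5

Ȟ^0 ≅ Z/5, Ȟ^1 ≅ 0, Ȟ^2 ≅ Z/5


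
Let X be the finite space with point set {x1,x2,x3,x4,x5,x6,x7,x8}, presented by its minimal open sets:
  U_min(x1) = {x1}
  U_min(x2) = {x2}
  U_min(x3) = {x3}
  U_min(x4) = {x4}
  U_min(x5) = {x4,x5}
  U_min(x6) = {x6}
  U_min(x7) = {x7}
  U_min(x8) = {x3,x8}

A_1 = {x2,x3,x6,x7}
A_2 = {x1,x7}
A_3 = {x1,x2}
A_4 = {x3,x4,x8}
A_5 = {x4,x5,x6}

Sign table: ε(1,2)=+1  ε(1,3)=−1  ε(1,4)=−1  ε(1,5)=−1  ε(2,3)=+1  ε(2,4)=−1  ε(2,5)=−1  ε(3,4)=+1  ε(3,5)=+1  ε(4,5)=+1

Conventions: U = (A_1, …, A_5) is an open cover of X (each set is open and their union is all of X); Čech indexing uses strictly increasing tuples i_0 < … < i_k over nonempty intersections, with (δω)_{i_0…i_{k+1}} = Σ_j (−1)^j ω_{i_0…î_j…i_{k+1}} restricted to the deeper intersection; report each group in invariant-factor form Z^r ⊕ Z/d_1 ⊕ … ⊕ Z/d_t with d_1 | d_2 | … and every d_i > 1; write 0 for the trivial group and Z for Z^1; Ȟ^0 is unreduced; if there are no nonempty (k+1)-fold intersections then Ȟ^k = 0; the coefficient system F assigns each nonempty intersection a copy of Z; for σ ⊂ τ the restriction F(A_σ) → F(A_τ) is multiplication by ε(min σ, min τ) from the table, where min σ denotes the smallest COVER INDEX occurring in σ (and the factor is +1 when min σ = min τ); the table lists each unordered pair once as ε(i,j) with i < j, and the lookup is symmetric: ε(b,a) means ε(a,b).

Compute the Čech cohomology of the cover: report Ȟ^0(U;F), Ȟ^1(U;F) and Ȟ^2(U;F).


Ȟ^0 = 0, Ȟ^1 = Z ⊕ Z/2 and Ȟ^2 = 0

cover nerve:
  A12={x7} A13={x2} A14={x3} A15={x6} A23={x1} A45={x4}
C dims 5,6; δ0: rk 5, SNF 1^4·2
Ȟ^0: (5−5)−0=0 ⇒ 0
Ȟ^1: (6−0)−5=1 plus torsion [2] ⇒ Z ⊕ Z/2
Ȟ^2: (0−0)−0=0 ⇒ 0


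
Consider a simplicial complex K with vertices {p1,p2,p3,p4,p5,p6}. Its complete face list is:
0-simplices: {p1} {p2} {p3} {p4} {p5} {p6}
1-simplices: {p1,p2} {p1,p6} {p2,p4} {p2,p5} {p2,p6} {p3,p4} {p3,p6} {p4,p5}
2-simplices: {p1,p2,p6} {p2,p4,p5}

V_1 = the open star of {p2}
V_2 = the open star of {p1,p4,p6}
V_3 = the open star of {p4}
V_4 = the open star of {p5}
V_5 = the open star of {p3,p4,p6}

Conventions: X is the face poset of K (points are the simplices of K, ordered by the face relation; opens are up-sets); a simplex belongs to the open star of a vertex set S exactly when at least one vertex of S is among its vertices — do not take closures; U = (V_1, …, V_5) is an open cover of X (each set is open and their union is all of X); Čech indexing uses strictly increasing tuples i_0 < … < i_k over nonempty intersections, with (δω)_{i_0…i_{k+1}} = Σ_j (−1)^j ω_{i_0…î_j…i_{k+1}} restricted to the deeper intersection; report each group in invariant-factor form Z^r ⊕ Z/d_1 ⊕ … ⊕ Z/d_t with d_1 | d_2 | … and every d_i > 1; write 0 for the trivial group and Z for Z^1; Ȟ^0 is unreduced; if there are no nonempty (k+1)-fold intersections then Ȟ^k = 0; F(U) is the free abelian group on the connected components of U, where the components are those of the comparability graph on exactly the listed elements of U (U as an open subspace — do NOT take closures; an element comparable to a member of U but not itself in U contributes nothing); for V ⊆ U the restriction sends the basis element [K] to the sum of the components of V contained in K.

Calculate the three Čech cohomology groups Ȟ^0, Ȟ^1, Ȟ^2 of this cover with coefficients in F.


Ȟ^0 = Z, Ȟ^1 = Z and Ȟ^2 = 0

nonempty overlaps:
  V1={{p2},{p1,p2},{p2,p4},{p2,p5},{p2,p6},{p1,p2,p6},{p2,p4,p5}} V2={{p1},{p4},{p6},{p1,p2},{p1,p6},{p2,p4},{p2,p6},{p3,p4},{p3,p6},{p4,p5},{p1,p2,p6},{p2,p4,p5}} V3={{p4},{p2,p4},{p3,p4},{p4,p5},{p2,p4,p5}} V4={{p5},{p2,p5},{p4,p5},{p2,p4,p5}} V5={{p3},{p4},{p6},{p1,p6},{p2,p4},{p2,p6},{p3,p4},{p3,p6},{p4,p5},{p1,p2,p6},{p2,p4,p5}}
  V12={{p1,p2},{p2,p4},{p2,p6},{p1,p2,p6},{p2,p4,p5}} V13={{p2,p4},{p2,p4,p5}} V14={{p2,p5},{p2,p4,p5}} V15={{p2,p4},{p2,p6},{p1,p2,p6},{p2,p4,p5}} V23={{p4},{p2,p4},{p3,p4},{p4,p5},{p2,p4,p5}} V24={{p4,p5},{p2,p4,p5}} V25={{p4},{p6},{p1,p6},{p2,p4},{p2,p6},{p3,p4},{p3,p6},{p4,p5},{p1,p2,p6},{p2,p4,p5}} V34={{p4,p5},{p2,p4,p5}} V35={{p4},{p2,p4},{p3,p4},{p4,p5},{p2,p4,p5}} V45={{p4,p5},{p2,p4,p5}}
  V123={{p2,p4},{p2,p4,p5}} V124={{p2,p4,p5}} V125={{p2,p4},{p2,p6},{p1,p2,p6},{p2,p4,p5}} V134={{p2,p4,p5}} V135={{p2,p4},{p2,p4,p5}} V145={{p2,p4,p5}} V234={{p4,p5},{p2,p4,p5}} V235={{p4},{p2,p4},{p3,p4},{p4,p5},{p2,p4,p5}} V245={{p4,p5},{p2,p4,p5}} V345={{p4,p5},{p2,p4,p5}}
  V1234={{p2,p4,p5}} V1235={{p2,p4},{p2,p4,p5}} V1245={{p2,p4,p5}} V1345={{p2,p4,p5}} V2345={{p4,p5},{p2,p4,p5}}
  V12345={{p2,p4,p5}}
components per intersection:
  V1: {{p2},{p1,p2},{p2,p4},{p2,p5},{p2,p6},{p1,p2,p6},{p2,p4,p5}}
  V2: {{p1},{p6},{p1,p2},{p1,p6},{p2,p6},{p3,p6},{p1,p2,p6}} {{p4},{p2,p4},{p3,p4},{p4,p5},{p2,p4,p5}}
  V3: {{p4},{p2,p4},{p3,p4},{p4,p5},{p2,p4,p5}}
  V4: {{p5},{p2,p5},{p4,p5},{p2,p4,p5}}
  V5: {{p3},{p4},{p6},{p1,p6},{p2,p4},{p2,p6},{p3,p4},{p3,p6},{p4,p5},{p1,p2,p6},{p2,p4,p5}}
  V12: {{p1,p2},{p2,p6},{p1,p2,p6}} {{p2,p4},{p2,p4,p5}}
  V13: {{p2,p4},{p2,p4,p5}}
  V14: {{p2,p5},{p2,p4,p5}}
  V15: {{p2,p4},{p2,p4,p5}} {{p2,p6},{p1,p2,p6}}
  V23: {{p4},{p2,p4},{p3,p4},{p4,p5},{p2,p4,p5}}
  V24: {{p4,p5},{p2,p4,p5}}
  V25: {{p4},{p2,p4},{p3,p4},{p4,p5},{p2,p4,p5}} {{p6},{p1,p6},{p2,p6},{p3,p6},{p1,p2,p6}}
  V34: {{p4,p5},{p2,p4,p5}}
  V35: {{p4},{p2,p4},{p3,p4},{p4,p5},{p2,p4,p5}}
  V45: {{p4,p5},{p2,p4,p5}}
  V123: {{p2,p4},{p2,p4,p5}}
  V124: {{p2,p4,p5}}
  V125: {{p2,p4},{p2,p4,p5}} {{p2,p6},{p1,p2,p6}}
  V134: {{p2,p4,p5}}
  V135: {{p2,p4},{p2,p4,p5}}
  V145: {{p2,p4,p5}}
  V234: {{p4,p5},{p2,p4,p5}}
  V235: {{p4},{p2,p4},{p3,p4},{p4,p5},{p2,p4,p5}}
  V245: {{p4,p5},{p2,p4,p5}}
  V345: {{p4,p5},{p2,p4,p5}}
  V1234: {{p2,p4,p5}}
  V1235: {{p2,p4},{p2,p4,p5}}
  V1245: {{p2,p4,p5}}
  V1345: {{p2,p4,p5}}
  V2345: {{p4,p5},{p2,p4,p5}}
  V12345: {{p2,p4,p5}}
C dims 6,13,11,5; δ0: rk 5, SNF 1^5; δ1: rk 7, SNF 1^7; δ2: rk 4, SNF 1^4
degree 0: 6−5−0 = 1 → Ȟ^0 ≅ Z
degree 1: 13−7−5 = 1 → Ȟ^1 ≅ Z
degree 2: 11−4−7 = 0 → Ȟ^2 ≅ 0


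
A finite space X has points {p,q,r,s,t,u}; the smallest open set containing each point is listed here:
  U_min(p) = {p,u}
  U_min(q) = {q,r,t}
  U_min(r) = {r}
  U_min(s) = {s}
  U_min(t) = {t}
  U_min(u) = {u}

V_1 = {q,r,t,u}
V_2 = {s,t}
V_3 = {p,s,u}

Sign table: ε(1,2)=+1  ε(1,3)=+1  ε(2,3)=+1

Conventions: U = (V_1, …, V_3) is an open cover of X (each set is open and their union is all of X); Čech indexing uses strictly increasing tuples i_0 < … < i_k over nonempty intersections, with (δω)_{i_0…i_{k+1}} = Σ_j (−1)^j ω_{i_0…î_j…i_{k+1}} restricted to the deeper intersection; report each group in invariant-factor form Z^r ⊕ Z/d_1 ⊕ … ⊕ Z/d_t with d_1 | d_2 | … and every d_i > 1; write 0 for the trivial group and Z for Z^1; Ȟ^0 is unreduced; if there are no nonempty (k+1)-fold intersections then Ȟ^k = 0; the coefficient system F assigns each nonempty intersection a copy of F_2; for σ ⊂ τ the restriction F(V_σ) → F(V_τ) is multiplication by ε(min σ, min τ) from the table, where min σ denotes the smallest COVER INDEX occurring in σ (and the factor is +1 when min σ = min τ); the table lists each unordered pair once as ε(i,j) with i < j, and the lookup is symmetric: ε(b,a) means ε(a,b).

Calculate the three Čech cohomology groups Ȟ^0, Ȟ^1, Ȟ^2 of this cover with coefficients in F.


Ȟ^0(U;F) ≅ Z/2,  Ȟ^1(U;F) ≅ Z/2,  Ȟ^2(U;F) ≅ 0

cover nerve:
  V12={t} V13={u} V23={s}
C dims 3,3; δ0: rk_F2 2
Ȟ^0: (3−2)−0=1 ⇒ Z/2
Ȟ^1: (3−0)−2=1 ⇒ Z/2
Ȟ^2: (0−0)−0=0 ⇒ 0


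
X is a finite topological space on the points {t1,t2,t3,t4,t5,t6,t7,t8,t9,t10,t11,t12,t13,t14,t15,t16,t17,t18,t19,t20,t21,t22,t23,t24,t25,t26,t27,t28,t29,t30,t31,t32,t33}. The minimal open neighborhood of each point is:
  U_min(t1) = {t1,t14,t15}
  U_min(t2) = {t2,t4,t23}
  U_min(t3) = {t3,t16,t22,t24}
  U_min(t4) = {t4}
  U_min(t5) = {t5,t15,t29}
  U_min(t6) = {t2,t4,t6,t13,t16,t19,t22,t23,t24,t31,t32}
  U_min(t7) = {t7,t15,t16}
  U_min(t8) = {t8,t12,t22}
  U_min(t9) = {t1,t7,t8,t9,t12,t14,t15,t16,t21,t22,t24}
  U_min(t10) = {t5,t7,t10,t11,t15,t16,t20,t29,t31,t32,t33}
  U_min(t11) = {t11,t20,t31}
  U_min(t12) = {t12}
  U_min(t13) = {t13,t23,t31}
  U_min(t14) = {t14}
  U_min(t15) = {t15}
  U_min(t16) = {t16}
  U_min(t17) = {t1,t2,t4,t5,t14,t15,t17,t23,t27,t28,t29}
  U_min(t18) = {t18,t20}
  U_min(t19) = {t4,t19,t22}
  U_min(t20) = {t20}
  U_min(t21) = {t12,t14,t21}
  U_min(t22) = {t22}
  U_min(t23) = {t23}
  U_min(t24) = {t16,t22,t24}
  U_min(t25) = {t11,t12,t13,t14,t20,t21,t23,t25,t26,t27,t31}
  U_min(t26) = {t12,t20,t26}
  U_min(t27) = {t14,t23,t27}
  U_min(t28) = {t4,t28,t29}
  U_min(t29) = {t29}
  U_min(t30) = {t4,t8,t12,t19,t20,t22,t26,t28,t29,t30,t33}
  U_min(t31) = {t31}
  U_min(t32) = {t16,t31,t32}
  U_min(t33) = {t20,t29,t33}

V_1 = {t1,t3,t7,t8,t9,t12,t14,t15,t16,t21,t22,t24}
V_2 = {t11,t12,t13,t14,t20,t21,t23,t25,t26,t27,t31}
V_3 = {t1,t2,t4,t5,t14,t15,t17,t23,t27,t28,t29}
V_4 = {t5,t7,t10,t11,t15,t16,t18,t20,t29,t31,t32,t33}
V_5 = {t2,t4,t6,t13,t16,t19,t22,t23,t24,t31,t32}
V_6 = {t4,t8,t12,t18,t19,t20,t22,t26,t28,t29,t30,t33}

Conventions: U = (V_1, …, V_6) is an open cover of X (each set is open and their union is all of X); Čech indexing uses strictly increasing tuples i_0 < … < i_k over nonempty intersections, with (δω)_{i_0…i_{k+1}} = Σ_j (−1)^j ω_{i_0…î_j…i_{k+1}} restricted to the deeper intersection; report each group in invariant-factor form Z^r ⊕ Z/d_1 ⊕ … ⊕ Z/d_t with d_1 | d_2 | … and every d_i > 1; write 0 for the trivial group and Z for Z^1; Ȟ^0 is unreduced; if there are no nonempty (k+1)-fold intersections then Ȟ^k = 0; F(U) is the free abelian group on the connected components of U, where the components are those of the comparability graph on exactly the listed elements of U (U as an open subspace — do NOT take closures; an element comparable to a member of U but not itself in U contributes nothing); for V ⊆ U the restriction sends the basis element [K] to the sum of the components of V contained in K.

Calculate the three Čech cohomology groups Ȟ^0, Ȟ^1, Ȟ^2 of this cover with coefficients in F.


Ȟ^0 = Z, Ȟ^1 = 0, Ȟ^2 = Z/2

nonempty overlaps:
  V12={t12,t14,t21} V13={t1,t14,t15} V14={t7,t15,t16} V15={t16,t22,t24} V16={t8,t12,t22} V23={t14,t23,t27} V24={t11,t20,t31} V25={t13,t23,t31} V26={t12,t20,t26} V34={t5,t15,t29} V35={t2,t4,t23} V36={t4,t28,t29} V45={t16,t31,t32} V46={t18,t20,t29,t33} V56={t4,t19,t22}
  V123={t14} V126={t12} V134={t15} V145={t16} V156={t22} V235={t23} V245={t31} V246={t20} V346={t29} V356={t4}
components per intersection:
  V1: {t1,t3,t7,t8,t9,t12,t14,t15,t16,t21,t22,t24}
  V2: {t11,t12,t13,t14,t20,t21,t23,t25,t26,t27,t31}
  V3: {t1,t2,t4,t5,t14,t15,t17,t23,t27,t28,t29}
  V4: {t5,t7,t10,t11,t15,t16,t18,t20,t29,t31,t32,t33}
  V5: {t2,t4,t6,t13,t16,t19,t22,t23,t24,t31,t32}
  V6: {t4,t8,t12,t18,t19,t20,t22,t26,t28,t29,t30,t33}
  V12: {t12,t14,t21}
  V13: {t1,t14,t15}
  V14: {t7,t15,t16}
  V15: {t16,t22,t24}
  V16: {t8,t12,t22}
  V23: {t14,t23,t27}
  V24: {t11,t20,t31}
  V25: {t13,t23,t31}
  V26: {t12,t20,t26}
  V34: {t5,t15,t29}
  V35: {t2,t4,t23}
  V36: {t4,t28,t29}
  V45: {t16,t31,t32}
  V46: {t18,t20,t29,t33}
  V56: {t4,t19,t22}
  V123: {t14}
  V126: {t12}
  V134: {t15}
  V145: {t16}
  V156: {t22}
  V235: {t23}
  V245: {t31}
  V246: {t20}
  V346: {t29}
  V356: {t4}
C dims 6,15,10; δ0: rk 5, SNF 1^5; δ1: rk 10, SNF 1^9·2
degree 0: 6−5−0 = 1 → Ȟ^0 ≅ Z
degree 1: 15−10−5 = 0 → Ȟ^1 ≅ 0
degree 2: 10−0−10 = 0 plus torsion [2] → Ȟ^2 ≅ Z/2


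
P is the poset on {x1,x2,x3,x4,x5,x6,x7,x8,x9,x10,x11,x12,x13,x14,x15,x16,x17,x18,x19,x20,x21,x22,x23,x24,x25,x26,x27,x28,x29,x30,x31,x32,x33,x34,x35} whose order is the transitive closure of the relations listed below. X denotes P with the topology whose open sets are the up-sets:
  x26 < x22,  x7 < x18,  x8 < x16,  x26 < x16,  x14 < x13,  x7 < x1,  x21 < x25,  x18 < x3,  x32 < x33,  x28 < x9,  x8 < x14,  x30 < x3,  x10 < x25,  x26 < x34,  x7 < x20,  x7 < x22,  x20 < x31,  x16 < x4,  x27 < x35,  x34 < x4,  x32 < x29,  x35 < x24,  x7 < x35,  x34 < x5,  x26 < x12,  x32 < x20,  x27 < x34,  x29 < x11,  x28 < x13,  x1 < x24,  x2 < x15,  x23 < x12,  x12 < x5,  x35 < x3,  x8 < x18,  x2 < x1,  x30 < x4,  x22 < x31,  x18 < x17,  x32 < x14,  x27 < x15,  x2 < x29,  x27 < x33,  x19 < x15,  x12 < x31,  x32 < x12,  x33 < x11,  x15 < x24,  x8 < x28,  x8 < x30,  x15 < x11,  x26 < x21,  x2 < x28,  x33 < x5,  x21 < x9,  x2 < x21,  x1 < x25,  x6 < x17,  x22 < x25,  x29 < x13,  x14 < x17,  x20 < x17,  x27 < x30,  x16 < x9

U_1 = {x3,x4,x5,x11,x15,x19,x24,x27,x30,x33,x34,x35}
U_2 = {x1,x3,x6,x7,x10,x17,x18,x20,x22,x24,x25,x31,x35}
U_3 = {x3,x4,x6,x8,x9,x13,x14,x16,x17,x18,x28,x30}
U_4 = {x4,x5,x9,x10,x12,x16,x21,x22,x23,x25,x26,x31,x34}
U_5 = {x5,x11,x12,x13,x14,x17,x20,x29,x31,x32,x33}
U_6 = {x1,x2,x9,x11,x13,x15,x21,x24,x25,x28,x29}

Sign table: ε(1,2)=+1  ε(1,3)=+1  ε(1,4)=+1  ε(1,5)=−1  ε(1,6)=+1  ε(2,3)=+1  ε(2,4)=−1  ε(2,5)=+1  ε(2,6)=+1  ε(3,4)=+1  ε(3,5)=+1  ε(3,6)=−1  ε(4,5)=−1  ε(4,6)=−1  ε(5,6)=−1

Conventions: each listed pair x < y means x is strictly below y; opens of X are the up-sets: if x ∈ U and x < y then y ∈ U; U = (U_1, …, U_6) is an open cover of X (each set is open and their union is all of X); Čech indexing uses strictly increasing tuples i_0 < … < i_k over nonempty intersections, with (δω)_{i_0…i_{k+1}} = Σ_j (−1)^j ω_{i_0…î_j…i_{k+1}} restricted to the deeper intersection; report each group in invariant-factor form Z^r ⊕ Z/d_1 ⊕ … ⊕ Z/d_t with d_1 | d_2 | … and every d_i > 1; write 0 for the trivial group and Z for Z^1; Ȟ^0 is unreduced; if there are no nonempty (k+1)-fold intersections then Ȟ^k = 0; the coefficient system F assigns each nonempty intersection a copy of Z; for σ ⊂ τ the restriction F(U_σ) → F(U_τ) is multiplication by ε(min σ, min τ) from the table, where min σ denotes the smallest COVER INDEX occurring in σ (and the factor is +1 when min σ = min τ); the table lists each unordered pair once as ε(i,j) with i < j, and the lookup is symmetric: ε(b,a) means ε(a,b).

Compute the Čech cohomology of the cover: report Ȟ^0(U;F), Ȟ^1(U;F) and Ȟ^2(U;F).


nerve of the cover:
  U12={x3,x24,x35} U13={x3,x4,x30} U14={x4,x5,x34} U15={x5,x11,x33} U16={x11,x15,x24} U23={x3,x6,x17,x18} U24={x10,x22,x25,x31} U25={x17,x20,x31} U26={x1,x24,x25} U34={x4,x9,x16} U35={x13,x14,x17} U36={x9,x13,x28} U45={x5,x12,x31} U46={x9,x21,x25} U56={x11,x13,x29}
  U123={x3} U126={x24} U134={x4} U145={x5} U156={x11} U235={x17} U245={x31} U246={x25} U346={x9} U356={x13}
C dims 6,15,10; δ0: rk 6, SNF 1^5·2; δ1: rk 9, SNF 1^9
Ȟ^0 = (6 − 6) − 0 = 0, so Ȟ^0 ≅ 0
Ȟ^1 = (15 − 9) − 6 = 0 plus torsion [2], so Ȟ^1 ≅ Z/2
Ȟ^2 = (10 − 0) − 9 = 1, so Ȟ^2 ≅ Z

Ȟ^0 ≅ 0; Ȟ^1 ≅ Z/2; Ȟ^2 ≅ Z


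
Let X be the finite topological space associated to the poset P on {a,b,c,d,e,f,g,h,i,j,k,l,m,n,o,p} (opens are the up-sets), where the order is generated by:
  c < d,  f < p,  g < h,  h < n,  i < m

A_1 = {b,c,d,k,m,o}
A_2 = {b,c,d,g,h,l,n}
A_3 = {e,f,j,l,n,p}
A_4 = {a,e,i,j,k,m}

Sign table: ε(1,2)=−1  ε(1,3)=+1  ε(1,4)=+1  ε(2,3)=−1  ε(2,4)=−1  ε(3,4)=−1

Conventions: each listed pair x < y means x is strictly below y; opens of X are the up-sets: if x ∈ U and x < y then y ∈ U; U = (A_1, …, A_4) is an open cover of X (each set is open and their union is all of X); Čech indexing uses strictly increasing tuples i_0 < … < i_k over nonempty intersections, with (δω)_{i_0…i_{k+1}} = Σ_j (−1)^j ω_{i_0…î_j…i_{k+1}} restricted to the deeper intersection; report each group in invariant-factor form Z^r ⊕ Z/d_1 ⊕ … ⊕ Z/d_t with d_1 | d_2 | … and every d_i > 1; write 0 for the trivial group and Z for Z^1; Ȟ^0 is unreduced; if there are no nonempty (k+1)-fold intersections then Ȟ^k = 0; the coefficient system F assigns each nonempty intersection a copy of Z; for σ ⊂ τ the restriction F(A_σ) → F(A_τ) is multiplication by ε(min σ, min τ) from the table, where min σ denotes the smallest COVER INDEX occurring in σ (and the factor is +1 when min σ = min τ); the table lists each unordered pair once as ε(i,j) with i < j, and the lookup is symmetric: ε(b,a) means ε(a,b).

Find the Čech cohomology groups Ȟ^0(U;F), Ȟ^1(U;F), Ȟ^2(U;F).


nerve simplices:
  A12={b,c,d} A14={k,m} A23={l,n} A34={e,j}
C dims 4,4; δ0: rk 4, SNF 1^3·2
degree 0: 4−4−0 = 0 → Ȟ^0 ≅ 0
degree 1: 4−0−4 = 0 plus torsion [2] → Ȟ^1 ≅ Z/2
degree 2: 0−0−0 = 0 → Ȟ^2 ≅ 0

Ȟ^0(U;F) ≅ 0,  Ȟ^1(U;F) ≅ Z/2,  Ȟ^2(U;F) ≅ 0


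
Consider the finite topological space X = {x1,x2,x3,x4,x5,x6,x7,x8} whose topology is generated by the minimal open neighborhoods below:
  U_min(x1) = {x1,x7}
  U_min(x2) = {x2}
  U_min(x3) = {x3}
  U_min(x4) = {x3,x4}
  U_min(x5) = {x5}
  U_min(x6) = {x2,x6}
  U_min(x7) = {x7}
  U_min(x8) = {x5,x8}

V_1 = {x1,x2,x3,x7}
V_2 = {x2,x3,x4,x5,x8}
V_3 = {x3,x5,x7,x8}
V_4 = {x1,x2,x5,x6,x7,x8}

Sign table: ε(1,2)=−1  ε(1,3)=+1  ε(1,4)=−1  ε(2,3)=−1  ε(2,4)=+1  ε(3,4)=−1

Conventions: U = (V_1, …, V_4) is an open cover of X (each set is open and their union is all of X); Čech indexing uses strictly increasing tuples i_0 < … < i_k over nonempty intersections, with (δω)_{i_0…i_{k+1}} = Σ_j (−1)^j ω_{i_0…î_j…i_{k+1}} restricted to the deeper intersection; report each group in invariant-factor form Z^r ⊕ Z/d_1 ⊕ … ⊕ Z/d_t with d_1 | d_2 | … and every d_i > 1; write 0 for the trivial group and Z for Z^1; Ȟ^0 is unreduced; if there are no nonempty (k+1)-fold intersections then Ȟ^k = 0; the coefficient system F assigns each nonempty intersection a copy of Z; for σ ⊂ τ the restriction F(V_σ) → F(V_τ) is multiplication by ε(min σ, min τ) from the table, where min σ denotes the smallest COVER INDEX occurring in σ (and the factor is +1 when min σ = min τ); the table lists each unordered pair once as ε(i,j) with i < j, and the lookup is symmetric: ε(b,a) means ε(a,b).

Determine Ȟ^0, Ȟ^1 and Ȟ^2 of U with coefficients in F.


nerve of the cover:
  V12={x2,x3} V13={x3,x7} V14={x1,x2,x7} V23={x3,x5,x8} V24={x2,x5,x8} V34={x5,x7,x8}
  V123={x3} V124={x2} V134={x7} V234={x5,x8}
C dims 4,6,4; δ0: rk 3, SNF 1^3; δ1: rk 3, SNF 1^3
Ȟ^0 = (4 − 3) − 0 = 1, so Ȟ^0 ≅ Z
Ȟ^1 = (6 − 3) − 3 = 0, so Ȟ^1 ≅ 0
Ȟ^2 = (4 − 0) − 3 = 1, so Ȟ^2 ≅ Z

Ȟ^0 = Z, Ȟ^1 = 0 and Ȟ^2 = Z


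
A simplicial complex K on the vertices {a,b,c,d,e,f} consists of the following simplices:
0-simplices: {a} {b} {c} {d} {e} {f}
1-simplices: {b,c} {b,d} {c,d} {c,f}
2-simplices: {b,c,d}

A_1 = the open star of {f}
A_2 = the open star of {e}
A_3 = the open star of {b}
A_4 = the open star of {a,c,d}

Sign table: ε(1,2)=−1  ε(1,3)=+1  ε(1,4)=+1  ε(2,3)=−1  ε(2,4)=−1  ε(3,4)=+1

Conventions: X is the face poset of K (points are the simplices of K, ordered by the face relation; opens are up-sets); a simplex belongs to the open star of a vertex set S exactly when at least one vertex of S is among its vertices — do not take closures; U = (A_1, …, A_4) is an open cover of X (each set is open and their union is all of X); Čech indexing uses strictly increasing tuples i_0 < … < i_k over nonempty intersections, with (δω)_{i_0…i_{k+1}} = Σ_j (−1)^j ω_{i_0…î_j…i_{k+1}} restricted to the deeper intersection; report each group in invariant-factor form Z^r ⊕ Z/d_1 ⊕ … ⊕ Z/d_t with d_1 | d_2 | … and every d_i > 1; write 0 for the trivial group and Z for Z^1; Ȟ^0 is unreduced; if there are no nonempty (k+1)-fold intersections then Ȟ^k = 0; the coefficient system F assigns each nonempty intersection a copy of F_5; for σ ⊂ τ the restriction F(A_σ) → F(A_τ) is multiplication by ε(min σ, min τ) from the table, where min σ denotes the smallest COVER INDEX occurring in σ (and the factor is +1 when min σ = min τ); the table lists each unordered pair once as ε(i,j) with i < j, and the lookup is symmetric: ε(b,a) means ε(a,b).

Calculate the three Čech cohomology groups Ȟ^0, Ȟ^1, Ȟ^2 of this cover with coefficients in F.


Ȟ^0 = Z/5 ⊕ Z/5, Ȟ^1 = 0, Ȟ^2 = 0

cover nerve:
  A1={{f},{c,f}} A2={{e}} A3={{b},{b,c},{b,d},{b,c,d}} A4={{a},{c},{d},{b,c},{b,d},{c,d},{c,f},{b,c,d}}
  A14={{c,f}} A34={{b,c},{b,d},{b,c,d}}
C dims 4,2; δ0: rk_F5 2
Ȟ^0: (4−2)−0=2 ⇒ Z/5 ⊕ Z/5
Ȟ^1: (2−0)−2=0 ⇒ 0
Ȟ^2: (0−0)−0=0 ⇒ 0


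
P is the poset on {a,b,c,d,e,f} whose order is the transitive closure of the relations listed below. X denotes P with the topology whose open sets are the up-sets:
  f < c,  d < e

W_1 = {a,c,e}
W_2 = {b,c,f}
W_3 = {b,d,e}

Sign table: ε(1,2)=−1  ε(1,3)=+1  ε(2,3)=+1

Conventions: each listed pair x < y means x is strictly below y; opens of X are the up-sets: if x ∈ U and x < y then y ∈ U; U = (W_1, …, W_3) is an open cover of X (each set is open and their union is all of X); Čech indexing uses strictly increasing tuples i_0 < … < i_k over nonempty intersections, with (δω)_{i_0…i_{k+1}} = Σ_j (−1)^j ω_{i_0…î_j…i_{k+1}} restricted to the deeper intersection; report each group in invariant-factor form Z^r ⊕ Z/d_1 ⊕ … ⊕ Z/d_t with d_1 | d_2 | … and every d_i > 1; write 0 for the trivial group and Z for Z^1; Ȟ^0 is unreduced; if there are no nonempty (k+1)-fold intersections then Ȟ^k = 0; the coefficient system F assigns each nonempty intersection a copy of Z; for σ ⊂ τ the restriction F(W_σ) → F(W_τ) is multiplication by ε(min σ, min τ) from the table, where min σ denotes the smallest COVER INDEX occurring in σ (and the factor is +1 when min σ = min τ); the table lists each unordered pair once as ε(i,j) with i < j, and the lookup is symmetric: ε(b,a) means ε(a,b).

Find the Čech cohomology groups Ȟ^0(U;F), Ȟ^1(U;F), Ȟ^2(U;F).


Ȟ^0 ≅ 0,  Ȟ^1 ≅ Z/2,  Ȟ^2 ≅ 0

nonempty overlaps:
  W12={c} W13={e} W23={b}
C dims 3,3; δ0: rk 3, SNF 1^2·2
degree 0: 3−3−0 = 0 → Ȟ^0 ≅ 0
degree 1: 3−0−3 = 0 plus torsion [2] → Ȟ^1 ≅ Z/2
degree 2: 0−0−0 = 0 → Ȟ^2 ≅ 0


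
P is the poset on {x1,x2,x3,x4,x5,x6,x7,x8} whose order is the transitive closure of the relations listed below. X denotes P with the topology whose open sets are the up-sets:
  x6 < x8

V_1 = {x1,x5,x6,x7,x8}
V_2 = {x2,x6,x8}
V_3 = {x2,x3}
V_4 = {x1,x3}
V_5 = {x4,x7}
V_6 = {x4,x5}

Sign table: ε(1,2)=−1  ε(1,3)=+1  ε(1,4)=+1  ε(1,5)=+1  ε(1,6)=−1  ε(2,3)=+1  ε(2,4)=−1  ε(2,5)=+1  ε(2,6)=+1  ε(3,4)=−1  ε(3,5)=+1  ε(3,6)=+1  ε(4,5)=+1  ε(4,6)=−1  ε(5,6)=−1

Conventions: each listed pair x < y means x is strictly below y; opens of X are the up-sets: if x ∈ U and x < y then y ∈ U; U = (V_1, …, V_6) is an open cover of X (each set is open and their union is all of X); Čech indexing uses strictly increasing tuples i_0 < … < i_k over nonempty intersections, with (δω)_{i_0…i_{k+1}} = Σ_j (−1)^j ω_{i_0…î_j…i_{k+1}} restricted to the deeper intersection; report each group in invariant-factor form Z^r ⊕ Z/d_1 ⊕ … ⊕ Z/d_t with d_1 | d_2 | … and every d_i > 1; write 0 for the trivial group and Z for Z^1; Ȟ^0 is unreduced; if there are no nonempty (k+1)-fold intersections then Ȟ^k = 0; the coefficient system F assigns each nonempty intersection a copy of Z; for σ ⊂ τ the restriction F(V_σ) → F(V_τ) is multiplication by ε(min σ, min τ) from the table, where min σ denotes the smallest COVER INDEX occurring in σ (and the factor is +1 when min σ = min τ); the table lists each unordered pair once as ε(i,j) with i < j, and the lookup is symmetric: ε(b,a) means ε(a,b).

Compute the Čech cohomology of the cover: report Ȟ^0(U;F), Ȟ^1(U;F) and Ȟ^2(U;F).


Ȟ^0(U;F) ≅ Z, Ȟ^1(U;F) ≅ Z^2 and Ȟ^2(U;F) ≅ 0

nonempty intersections:
  V12={x6,x8} V14={x1} V15={x7} V16={x5} V23={x2} V34={x3} V56={x4}
C dims 6,7; δ0: rk 5, SNF 1^5
Ȟ^0: (6−5)−0=1 ⇒ Z
Ȟ^1: (7−0)−5=2 ⇒ Z^2
Ȟ^2: (0−0)−0=0 ⇒ 0


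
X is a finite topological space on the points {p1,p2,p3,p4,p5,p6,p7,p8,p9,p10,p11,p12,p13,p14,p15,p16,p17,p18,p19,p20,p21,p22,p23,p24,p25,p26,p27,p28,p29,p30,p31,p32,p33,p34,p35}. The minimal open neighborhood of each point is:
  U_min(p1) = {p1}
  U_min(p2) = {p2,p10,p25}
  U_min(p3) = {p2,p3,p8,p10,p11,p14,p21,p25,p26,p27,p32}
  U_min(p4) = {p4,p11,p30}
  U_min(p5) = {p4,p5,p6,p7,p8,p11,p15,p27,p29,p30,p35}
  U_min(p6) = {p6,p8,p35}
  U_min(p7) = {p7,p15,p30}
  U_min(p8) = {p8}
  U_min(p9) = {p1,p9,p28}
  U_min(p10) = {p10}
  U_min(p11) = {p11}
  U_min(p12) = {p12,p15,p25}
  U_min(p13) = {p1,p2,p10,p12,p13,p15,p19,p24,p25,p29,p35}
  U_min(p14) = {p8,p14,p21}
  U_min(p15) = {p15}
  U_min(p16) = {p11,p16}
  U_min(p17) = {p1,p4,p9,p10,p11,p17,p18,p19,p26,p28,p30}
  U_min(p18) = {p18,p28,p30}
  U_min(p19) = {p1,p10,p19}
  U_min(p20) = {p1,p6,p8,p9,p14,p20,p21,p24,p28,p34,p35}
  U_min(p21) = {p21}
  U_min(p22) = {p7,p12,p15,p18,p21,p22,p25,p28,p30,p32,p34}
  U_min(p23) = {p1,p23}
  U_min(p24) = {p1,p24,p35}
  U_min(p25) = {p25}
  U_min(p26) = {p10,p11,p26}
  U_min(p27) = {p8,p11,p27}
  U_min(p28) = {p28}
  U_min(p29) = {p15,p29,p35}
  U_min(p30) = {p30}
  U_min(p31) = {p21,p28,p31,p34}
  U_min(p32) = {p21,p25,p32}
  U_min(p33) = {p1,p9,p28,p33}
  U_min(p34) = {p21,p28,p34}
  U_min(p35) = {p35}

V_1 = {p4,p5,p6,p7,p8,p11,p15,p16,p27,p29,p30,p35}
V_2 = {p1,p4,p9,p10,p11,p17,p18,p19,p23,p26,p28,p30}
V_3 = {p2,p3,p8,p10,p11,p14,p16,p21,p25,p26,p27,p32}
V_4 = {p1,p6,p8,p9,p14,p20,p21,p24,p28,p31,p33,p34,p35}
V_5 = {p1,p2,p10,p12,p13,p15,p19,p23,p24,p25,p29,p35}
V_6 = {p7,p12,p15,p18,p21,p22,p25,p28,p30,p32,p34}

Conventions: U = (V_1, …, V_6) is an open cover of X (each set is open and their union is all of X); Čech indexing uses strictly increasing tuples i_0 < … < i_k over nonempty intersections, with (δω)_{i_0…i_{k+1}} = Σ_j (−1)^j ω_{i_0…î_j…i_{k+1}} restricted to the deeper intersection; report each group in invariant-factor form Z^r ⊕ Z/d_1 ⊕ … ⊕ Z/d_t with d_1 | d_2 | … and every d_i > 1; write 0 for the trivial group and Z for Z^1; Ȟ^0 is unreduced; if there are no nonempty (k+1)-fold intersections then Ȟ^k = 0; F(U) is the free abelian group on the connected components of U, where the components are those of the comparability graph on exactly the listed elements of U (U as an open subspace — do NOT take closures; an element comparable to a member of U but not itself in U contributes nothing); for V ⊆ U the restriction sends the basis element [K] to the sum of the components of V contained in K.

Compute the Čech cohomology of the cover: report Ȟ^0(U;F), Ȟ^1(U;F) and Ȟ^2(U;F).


Ȟ^0(U;F) ≅ Z; Ȟ^1(U;F) ≅ 0; Ȟ^2(U;F) ≅ Z/2

nonempty overlaps:
  V12={p4,p11,p30} V13={p8,p11,p16,p27} V14={p6,p8,p35} V15={p15,p29,p35} V16={p7,p15,p30} V23={p10,p11,p26} V24={p1,p9,p28} V25={p1,p10,p19,p23} V26={p18,p28,p30} V34={p8,p14,p21} V35={p2,p10,p25} V36={p21,p25,p32} V45={p1,p24,p35} V46={p21,p28,p34} V56={p12,p15,p25}
  V123={p11} V126={p30} V134={p8} V145={p35} V156={p15} V235={p10} V245={p1} V246={p28} V346={p21} V356={p25}
components per intersection:
  V1: {p4,p5,p6,p7,p8,p11,p15,p16,p27,p29,p30,p35}
  V2: {p1,p4,p9,p10,p11,p17,p18,p19,p23,p26,p28,p30}
  V3: {p2,p3,p8,p10,p11,p14,p16,p21,p25,p26,p27,p32}
  V4: {p1,p6,p8,p9,p14,p20,p21,p24,p28,p31,p33,p34,p35}
  V5: {p1,p2,p10,p12,p13,p15,p19,p23,p24,p25,p29,p35}
  V6: {p7,p12,p15,p18,p21,p22,p25,p28,p30,p32,p34}
  V12: {p4,p11,p30}
  V13: {p8,p11,p16,p27}
  V14: {p6,p8,p35}
  V15: {p15,p29,p35}
  V16: {p7,p15,p30}
  V23: {p10,p11,p26}
  V24: {p1,p9,p28}
  V25: {p1,p10,p19,p23}
  V26: {p18,p28,p30}
  V34: {p8,p14,p21}
  V35: {p2,p10,p25}
  V36: {p21,p25,p32}
  V45: {p1,p24,p35}
  V46: {p21,p28,p34}
  V56: {p12,p15,p25}
  V123: {p11}
  V126: {p30}
  V134: {p8}
  V145: {p35}
  V156: {p15}
  V235: {p10}
  V245: {p1}
  V246: {p28}
  V346: {p21}
  V356: {p25}
C dims 6,15,10; δ0: rk 5, SNF 1^5; δ1: rk 10, SNF 1^9·2
degree 0: 6−5−0 = 1 → Ȟ^0 ≅ Z
degree 1: 15−10−5 = 0 → Ȟ^1 ≅ 0
degree 2: 10−0−10 = 0 plus torsion [2] → Ȟ^2 ≅ Z/2
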